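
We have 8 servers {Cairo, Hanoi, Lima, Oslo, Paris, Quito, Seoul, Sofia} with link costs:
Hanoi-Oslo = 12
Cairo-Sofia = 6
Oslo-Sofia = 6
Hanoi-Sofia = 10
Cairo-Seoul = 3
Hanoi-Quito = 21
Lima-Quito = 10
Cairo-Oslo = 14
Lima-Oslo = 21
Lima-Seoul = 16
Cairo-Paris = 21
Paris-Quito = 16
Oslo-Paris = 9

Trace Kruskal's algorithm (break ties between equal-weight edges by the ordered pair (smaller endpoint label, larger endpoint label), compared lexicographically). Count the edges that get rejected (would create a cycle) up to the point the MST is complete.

Kruskal's algorithm — process edges by increasing weight (ties by edge label):
Cairo-Seoul (3): add — endpoints in different components.
Cairo-Sofia (6): add — endpoints in different components.
Oslo-Sofia (6): add — endpoints in different components.
Oslo-Paris (9): add — endpoints in different components.
Hanoi-Sofia (10): add — endpoints in different components.
Lima-Quito (10): add — endpoints in different components.
Hanoi-Oslo (12): skip — Oslo and Hanoi already connected.
Cairo-Oslo (14): skip — Oslo and Cairo already connected.
Lima-Seoul (16): add — endpoints in different components.
Edges rejected before the tree was complete: 2.

2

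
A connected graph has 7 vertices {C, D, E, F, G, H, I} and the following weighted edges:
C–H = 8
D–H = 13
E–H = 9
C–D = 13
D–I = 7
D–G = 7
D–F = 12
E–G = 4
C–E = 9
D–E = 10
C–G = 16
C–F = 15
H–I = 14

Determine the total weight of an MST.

Kruskal's algorithm — process edges by increasing weight (ties by edge label):
E–G (4): add. Components now {C} {D} {E,G} {F} {H} {I}
D–G (7): add. Components now {C} {D,E,G} {F} {H} {I}
D–I (7): add. Components now {C} {D,E,G,I} {F} {H}
C–H (8): add. Components now {C,H} {D,E,G,I} {F}
C–E (9): add. Components now {C,D,E,G,H,I} {F}
E–H (9): skip — E and H already connected.
D–E (10): skip — D and E already connected.
D–F (12): add. Components now {C,D,E,F,G,H,I}
MST edges: E–G, D–G, D–I, C–H, C–E, D–F; total weight 4+7+7+8+9+12 = 47.

47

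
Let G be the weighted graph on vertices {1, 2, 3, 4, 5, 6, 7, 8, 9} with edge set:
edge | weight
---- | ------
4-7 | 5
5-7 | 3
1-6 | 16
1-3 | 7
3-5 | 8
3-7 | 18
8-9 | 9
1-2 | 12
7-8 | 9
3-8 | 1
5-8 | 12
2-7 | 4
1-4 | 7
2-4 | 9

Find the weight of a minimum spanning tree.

Grow the tree from 1 using Prim:
Step 1: frontier [1-3 7, 1-4 7, 1-2 12, 1-6 16] → take 1-3 (7); add 3.
Step 2: frontier [1-4 7, 1-2 12, 1-6 16, 3-8 1, 3-5 8, 3-7 18] → take 3-8 (1); add 8.
Step 3: frontier [1-4 7, 1-2 12, 1-6 16, 3-5 8, 3-7 18, 7-8 9, 8-9 9, 5-8 12] → take 1-4 (7); add 4.
Step 4: frontier [1-2 12, 1-6 16, 3-5 8, 3-7 18, 4-7 5, 2-4 9, 7-8 9, 8-9 9, 5-8 12] → take 4-7 (5); add 7.
Step 5: frontier [1-2 12, 1-6 16, 3-5 8, 2-4 9, 5-7 3, 2-7 4, 8-9 9, 5-8 12] → take 5-7 (3); add 5.
Step 6: frontier [1-2 12, 1-6 16, 2-4 9, 2-7 4, 8-9 9] → take 2-7 (4); add 2.
Step 7: frontier [1-6 16, 8-9 9] → take 8-9 (9); add 9.
Step 8: frontier [1-6 16] → take 1-6 (16); add 6.
MST edges: 1-3, 3-8, 1-4, 4-7, 5-7, 2-7, 8-9, 1-6; total weight 7+1+7+5+3+4+9+16 = 52.

52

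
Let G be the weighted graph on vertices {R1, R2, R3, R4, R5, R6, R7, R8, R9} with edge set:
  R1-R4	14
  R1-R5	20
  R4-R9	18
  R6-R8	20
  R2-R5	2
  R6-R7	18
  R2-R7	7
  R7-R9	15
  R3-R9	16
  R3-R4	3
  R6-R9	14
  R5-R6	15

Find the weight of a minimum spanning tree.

Grow the tree from R3 using Prim:
Step 1: cheapest edge leaving the tree is R3-R4 (3); add R4.
Step 2: cheapest edge leaving the tree is R1-R4 (14); add R1.
Step 3: cheapest edge leaving the tree is R3-R9 (16); add R9.
Step 4: cheapest edge leaving the tree is R6-R9 (14); add R6.
Step 5: cheapest edge leaving the tree is R5-R6 (15); add R5.
Step 6: cheapest edge leaving the tree is R2-R5 (2); add R2.
Step 7: cheapest edge leaving the tree is R2-R7 (7); add R7.
Step 8: cheapest edge leaving the tree is R6-R8 (20); add R8.
MST edges: R3-R4, R1-R4, R3-R9, R6-R9, R5-R6, R2-R5, R2-R7, R6-R8; total weight 3+14+16+14+15+2+7+20 = 91.

91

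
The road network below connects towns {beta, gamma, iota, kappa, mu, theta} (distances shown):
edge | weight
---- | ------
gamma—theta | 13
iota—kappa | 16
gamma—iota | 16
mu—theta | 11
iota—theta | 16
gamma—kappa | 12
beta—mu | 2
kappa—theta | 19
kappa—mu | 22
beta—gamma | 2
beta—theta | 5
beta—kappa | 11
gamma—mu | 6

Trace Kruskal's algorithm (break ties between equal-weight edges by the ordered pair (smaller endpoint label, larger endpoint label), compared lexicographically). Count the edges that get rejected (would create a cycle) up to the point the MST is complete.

4

Sort edges by weight, then run Kruskal:
beta—gamma (2): add. Components now {beta,gamma} {theta} {mu} {iota} {kappa}
beta—mu (2): add. Components now {beta,gamma,mu} {theta} {iota} {kappa}
beta—theta (5): add. Components now {beta,gamma,mu,theta} {iota} {kappa}
gamma—mu (6): skip — gamma and mu already connected.
beta—kappa (11): add. Components now {beta,gamma,kappa,mu,theta} {iota}
mu—theta (11): skip — theta and mu already connected.
gamma—kappa (12): skip — gamma and kappa already connected.
gamma—theta (13): skip — gamma and theta already connected.
gamma—iota (16): add. Components now {beta,gamma,iota,kappa,mu,theta}
Edges rejected before the tree was complete: 4.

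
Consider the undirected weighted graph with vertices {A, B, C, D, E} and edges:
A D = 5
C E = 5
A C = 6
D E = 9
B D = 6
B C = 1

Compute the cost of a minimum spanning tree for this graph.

Kruskal: consider edges lightest-first.
B C (1): add — endpoints in different components.
A D (5): add — endpoints in different components.
C E (5): add — endpoints in different components.
A C (6): add — endpoints in different components.
MST edges: B C, A D, C E, A C; total weight 1+5+5+6 = 17.

17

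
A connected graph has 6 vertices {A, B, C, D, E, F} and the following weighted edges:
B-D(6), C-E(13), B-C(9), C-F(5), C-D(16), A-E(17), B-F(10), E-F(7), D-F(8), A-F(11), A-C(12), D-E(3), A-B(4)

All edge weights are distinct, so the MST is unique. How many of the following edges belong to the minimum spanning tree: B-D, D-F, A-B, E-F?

Kruskal: consider edges lightest-first.
D-E (3): add — endpoints in different components.
A-B (4): add — endpoints in different components.
C-F (5): add — endpoints in different components.
B-D (6): add — endpoints in different components.
E-F (7): add — endpoints in different components.
MST edge set: {D-E, A-B, C-F, B-D, E-F}.
Of the listed edges, {B-D, A-B, E-F} are in the MST → 3.

3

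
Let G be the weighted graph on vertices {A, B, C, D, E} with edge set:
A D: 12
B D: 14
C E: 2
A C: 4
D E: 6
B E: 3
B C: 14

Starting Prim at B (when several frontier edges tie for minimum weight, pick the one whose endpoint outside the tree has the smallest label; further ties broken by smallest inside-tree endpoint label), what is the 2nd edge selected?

C-E

Grow the tree from B using Prim:
Step 1: frontier [B E 3, B C 14, B D 14] → take B E (3); add E.
Step 2: frontier [B C 14, B D 14, C E 2, D E 6] → take C E (2); add C.
Step 3: frontier [B D 14, A C 4, D E 6] → take A C (4); add A.
Step 4: frontier [A D 12, B D 14, D E 6] → take D E (6); add D.
The 2nd edge added is C E.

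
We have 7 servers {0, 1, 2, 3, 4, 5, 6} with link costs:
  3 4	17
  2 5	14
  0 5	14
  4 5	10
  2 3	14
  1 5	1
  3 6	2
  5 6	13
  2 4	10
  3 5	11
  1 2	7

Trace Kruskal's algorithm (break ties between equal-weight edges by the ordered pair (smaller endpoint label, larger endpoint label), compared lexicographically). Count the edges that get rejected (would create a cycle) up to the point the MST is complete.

2

Kruskal: consider edges lightest-first.
1 5 (1): add — endpoints in different components.
3 6 (2): add — endpoints in different components.
1 2 (7): add — endpoints in different components.
2 4 (10): add — endpoints in different components.
4 5 (10): skip — 4 and 5 already connected.
3 5 (11): add — endpoints in different components.
5 6 (13): skip — 5 and 6 already connected.
0 5 (14): add — endpoints in different components.
Edges rejected before the tree was complete: 2.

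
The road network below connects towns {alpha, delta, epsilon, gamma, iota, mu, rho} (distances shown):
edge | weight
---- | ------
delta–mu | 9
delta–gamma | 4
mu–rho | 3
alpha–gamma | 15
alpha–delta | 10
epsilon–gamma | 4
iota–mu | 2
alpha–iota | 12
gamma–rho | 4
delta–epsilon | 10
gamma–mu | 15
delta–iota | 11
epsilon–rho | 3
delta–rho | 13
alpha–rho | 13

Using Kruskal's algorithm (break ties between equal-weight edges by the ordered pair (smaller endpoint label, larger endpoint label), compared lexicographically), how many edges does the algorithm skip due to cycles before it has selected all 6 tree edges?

Kruskal's algorithm — process edges by increasing weight (ties by edge label):
iota–mu (2): add — endpoints in different components.
epsilon–rho (3): add — endpoints in different components.
mu–rho (3): add — endpoints in different components.
delta–gamma (4): add — endpoints in different components.
epsilon–gamma (4): add — endpoints in different components.
gamma–rho (4): skip — rho and gamma already connected.
delta–mu (9): skip — mu and delta already connected.
alpha–delta (10): add — endpoints in different components.
Edges rejected before the tree was complete: 2.

2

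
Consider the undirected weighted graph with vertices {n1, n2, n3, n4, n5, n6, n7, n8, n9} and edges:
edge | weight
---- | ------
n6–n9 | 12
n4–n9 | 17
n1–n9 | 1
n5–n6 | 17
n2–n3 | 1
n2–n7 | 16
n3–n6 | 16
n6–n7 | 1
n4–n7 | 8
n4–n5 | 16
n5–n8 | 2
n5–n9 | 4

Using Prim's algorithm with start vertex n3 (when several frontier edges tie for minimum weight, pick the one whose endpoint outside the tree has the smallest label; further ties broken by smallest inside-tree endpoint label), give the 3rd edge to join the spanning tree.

Prim's algorithm from n3:
Step 1: frontier [n2–n3 1, n3–n6 16] → take n2–n3 (1); add n2.
Step 2: frontier [n2–n7 16, n3–n6 16] → take n3–n6 (16); add n6.
Step 3: frontier [n2–n7 16, n6–n7 1, n6–n9 12, n5–n6 17] → take n6–n7 (1); add n7.
Step 4: frontier [n6–n9 12, n5–n6 17, n4–n7 8] → take n4–n7 (8); add n4.
Step 5: frontier [n4–n5 16, n4–n9 17, n6–n9 12, n5–n6 17] → take n6–n9 (12); add n9.
Step 6: frontier [n4–n5 16, n5–n6 17, n1–n9 1, n5–n9 4] → take n1–n9 (1); add n1.
Step 7: frontier [n4–n5 16, n5–n6 17, n5–n9 4] → take n5–n9 (4); add n5.
Step 8: frontier [n5–n8 2] → take n5–n8 (2); add n8.
The 3rd edge added is n6–n7.

n6-n7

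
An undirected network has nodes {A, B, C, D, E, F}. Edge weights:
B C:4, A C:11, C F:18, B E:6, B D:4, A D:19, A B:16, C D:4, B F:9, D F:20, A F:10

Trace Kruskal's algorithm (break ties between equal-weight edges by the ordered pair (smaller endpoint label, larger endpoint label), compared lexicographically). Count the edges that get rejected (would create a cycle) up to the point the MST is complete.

1

Sort edges by weight, then run Kruskal:
B C (4): add. Components now {A} {B,C} {D} {E} {F}
B D (4): add. Components now {A} {B,C,D} {E} {F}
C D (4): skip — C and D already connected.
B E (6): add. Components now {A} {B,C,D,E} {F}
B F (9): add. Components now {A} {B,C,D,E,F}
A F (10): add. Components now {A,B,C,D,E,F}
Edges rejected before the tree was complete: 1.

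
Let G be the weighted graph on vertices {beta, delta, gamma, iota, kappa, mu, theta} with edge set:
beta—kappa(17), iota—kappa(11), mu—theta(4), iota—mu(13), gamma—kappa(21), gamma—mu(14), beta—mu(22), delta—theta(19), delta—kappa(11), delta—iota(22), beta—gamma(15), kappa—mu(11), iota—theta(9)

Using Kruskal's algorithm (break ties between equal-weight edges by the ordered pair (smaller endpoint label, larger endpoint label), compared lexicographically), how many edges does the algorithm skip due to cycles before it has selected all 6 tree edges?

2

Kruskal's algorithm — process edges by increasing weight (ties by edge label):
mu—theta (4): add — endpoints in different components.
iota—theta (9): add — endpoints in different components.
delta—kappa (11): add — endpoints in different components.
iota—kappa (11): add — endpoints in different components.
kappa—mu (11): skip — mu and kappa already connected.
iota—mu (13): skip — iota and mu already connected.
gamma—mu (14): add — endpoints in different components.
beta—gamma (15): add — endpoints in different components.
Edges rejected before the tree was complete: 2.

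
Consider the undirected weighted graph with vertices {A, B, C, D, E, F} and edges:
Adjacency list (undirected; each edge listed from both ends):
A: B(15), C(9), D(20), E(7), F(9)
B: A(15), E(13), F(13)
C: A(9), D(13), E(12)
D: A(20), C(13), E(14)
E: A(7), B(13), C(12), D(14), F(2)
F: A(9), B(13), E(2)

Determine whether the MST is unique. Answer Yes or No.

No

Kruskal's algorithm — process edges by increasing weight (ties by edge label):
E-F (2): add. Components now {A} {B} {C} {D} {E,F}
A-E (7): add. Components now {A,E,F} {B} {C} {D}
A-C (9): add. Components now {A,C,E,F} {B} {D}
A-F (9): skip — A and F already connected.
C-E (12): skip — C and E already connected.
B-E (13): add. Components now {A,B,C,E,F} {D}
B-F (13): skip — B and F already connected.
C-D (13): add. Components now {A,B,C,D,E,F}
Non-tree edge B-F has weight 13, equal to the heaviest edge on its tree cycle — swapping gives another MST of the same weight. Not unique.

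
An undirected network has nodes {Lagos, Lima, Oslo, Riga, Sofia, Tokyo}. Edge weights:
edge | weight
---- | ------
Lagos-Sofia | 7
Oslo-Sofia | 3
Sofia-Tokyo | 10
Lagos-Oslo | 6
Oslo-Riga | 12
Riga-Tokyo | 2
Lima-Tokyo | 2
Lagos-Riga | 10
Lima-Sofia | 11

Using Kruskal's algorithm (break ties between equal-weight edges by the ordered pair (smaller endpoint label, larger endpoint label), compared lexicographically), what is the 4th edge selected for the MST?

Sort edges by weight, then run Kruskal:
Lima-Tokyo (2): add. Components now {Lima,Tokyo} {Sofia} {Oslo} {Lagos} {Riga}
Riga-Tokyo (2): add. Components now {Lima,Riga,Tokyo} {Sofia} {Oslo} {Lagos}
Oslo-Sofia (3): add. Components now {Lima,Riga,Tokyo} {Oslo,Sofia} {Lagos}
Lagos-Oslo (6): add. Components now {Lima,Riga,Tokyo} {Lagos,Oslo,Sofia}
Lagos-Sofia (7): skip — Sofia and Lagos already connected.
Lagos-Riga (10): add. Components now {Lagos,Lima,Oslo,Riga,Sofia,Tokyo}
The 4th edge added is Lagos-Oslo.

Lagos-Oslo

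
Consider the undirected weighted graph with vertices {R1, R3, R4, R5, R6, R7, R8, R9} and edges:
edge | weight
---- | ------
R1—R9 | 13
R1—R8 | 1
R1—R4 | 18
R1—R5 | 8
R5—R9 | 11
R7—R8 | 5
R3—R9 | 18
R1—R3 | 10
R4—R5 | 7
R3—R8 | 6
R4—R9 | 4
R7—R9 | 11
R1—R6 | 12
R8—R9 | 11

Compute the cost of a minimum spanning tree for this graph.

43

Prim's algorithm from R7:
Step 1: frontier [R7—R8 5, R7—R9 11] → take R7—R8 (5); add R8.
Step 2: frontier [R7—R9 11, R1—R8 1, R3—R8 6, R8—R9 11] → take R1—R8 (1); add R1.
Step 3: frontier [R1—R5 8, R1—R3 10, R1—R6 12, R1—R9 13, R1—R4 18, R7—R9 11, R3—R8 6, R8—R9 11] → take R3—R8 (6); add R3.
Step 4: frontier [R1—R5 8, R1—R6 12, R1—R9 13, R1—R4 18, R3—R9 18, R7—R9 11, R8—R9 11] → take R1—R5 (8); add R5.
Step 5: frontier [R1—R6 12, R1—R9 13, R1—R4 18, R3—R9 18, R4—R5 7, R5—R9 11, R7—R9 11, R8—R9 11] → take R4—R5 (7); add R4.
Step 6: frontier [R1—R6 12, R1—R9 13, R3—R9 18, R4—R9 4, R5—R9 11, R7—R9 11, R8—R9 11] → take R4—R9 (4); add R9.
Step 7: frontier [R1—R6 12] → take R1—R6 (12); add R6.
MST edges: R7—R8, R1—R8, R3—R8, R1—R5, R4—R5, R4—R9, R1—R6; total weight 5+1+6+8+7+4+12 = 43.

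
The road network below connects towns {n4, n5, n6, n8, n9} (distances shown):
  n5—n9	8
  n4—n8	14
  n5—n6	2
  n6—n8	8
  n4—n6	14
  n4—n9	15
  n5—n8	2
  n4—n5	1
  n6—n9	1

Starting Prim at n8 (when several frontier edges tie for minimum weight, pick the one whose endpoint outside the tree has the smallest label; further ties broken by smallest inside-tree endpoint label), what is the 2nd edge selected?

n4-n5

Prim, starting at n8.
Step 1: frontier [n5—n8 2, n6—n8 8, n4—n8 14] → take n5—n8 (2); add n5.
Step 2: frontier [n4—n5 1, n5—n6 2, n5—n9 8, n6—n8 8, n4—n8 14] → take n4—n5 (1); add n4.
Step 3: frontier [n4—n6 14, n4—n9 15, n5—n6 2, n5—n9 8, n6—n8 8] → take n5—n6 (2); add n6.
Step 4: frontier [n4—n9 15, n5—n9 8, n6—n9 1] → take n6—n9 (1); add n9.
The 2nd edge added is n4—n5.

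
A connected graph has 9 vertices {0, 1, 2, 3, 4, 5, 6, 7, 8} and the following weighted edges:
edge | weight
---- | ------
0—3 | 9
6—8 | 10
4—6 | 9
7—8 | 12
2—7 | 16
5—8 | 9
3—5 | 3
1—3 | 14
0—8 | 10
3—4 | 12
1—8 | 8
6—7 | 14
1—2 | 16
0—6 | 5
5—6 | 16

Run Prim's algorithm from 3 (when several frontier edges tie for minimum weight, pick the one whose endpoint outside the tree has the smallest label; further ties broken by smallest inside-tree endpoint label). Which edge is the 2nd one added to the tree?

0-3

Prim, starting at 3.
Step 1: cheapest edge leaving the tree is 3—5 (3); add 5.
Step 2: cheapest edge leaving the tree is 0—3 (9); add 0.
Step 3: cheapest edge leaving the tree is 0—6 (5); add 6.
Step 4: cheapest edge leaving the tree is 4—6 (9); add 4.
Step 5: cheapest edge leaving the tree is 5—8 (9); add 8.
Step 6: cheapest edge leaving the tree is 1—8 (8); add 1.
Step 7: cheapest edge leaving the tree is 7—8 (12); add 7.
Step 8: cheapest edge leaving the tree is 1—2 (16); add 2.
The 2nd edge added is 0—3.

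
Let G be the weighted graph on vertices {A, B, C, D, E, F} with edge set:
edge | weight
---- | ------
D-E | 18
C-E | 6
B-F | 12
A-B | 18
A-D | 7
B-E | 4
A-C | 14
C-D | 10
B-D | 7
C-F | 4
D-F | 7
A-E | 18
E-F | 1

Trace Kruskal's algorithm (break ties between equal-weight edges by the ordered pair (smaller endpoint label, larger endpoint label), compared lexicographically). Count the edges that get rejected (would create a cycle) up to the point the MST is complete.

1

Kruskal's algorithm — process edges by increasing weight (ties by edge label):
E-F (1): add. Components now {A} {B} {C} {D} {E,F}
B-E (4): add. Components now {A} {B,E,F} {C} {D}
C-F (4): add. Components now {A} {B,C,E,F} {D}
C-E (6): skip — C and E already connected.
A-D (7): add. Components now {A,D} {B,C,E,F}
B-D (7): add. Components now {A,B,C,D,E,F}
Edges rejected before the tree was complete: 1.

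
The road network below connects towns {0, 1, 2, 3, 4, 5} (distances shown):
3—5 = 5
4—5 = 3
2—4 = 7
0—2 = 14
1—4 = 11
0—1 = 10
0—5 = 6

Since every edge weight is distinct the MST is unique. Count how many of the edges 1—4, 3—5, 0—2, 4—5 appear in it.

2

Sort edges by weight, then run Kruskal:
4—5 (3): add. Components now {0} {1} {2} {3} {4,5}
3—5 (5): add. Components now {0} {1} {2} {3,4,5}
0—5 (6): add. Components now {0,3,4,5} {1} {2}
2—4 (7): add. Components now {0,2,3,4,5} {1}
0—1 (10): add. Components now {0,1,2,3,4,5}
MST edge set: {4—5, 3—5, 0—5, 2—4, 0—1}.
Of the listed edges, {3—5, 4—5} are in the MST → 2.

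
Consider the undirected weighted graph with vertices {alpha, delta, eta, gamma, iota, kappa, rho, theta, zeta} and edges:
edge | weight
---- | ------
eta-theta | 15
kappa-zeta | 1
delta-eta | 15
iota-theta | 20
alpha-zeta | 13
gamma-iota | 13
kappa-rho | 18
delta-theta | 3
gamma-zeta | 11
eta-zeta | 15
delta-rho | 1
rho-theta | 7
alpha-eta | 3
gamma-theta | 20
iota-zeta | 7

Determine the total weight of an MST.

Kruskal: consider edges lightest-first.
delta-rho (1): add — endpoints in different components.
kappa-zeta (1): add — endpoints in different components.
alpha-eta (3): add — endpoints in different components.
delta-theta (3): add — endpoints in different components.
iota-zeta (7): add — endpoints in different components.
rho-theta (7): skip — theta and rho already connected.
gamma-zeta (11): add — endpoints in different components.
alpha-zeta (13): add — endpoints in different components.
gamma-iota (13): skip — gamma and iota already connected.
delta-eta (15): add — endpoints in different components.
MST edges: delta-rho, kappa-zeta, alpha-eta, delta-theta, iota-zeta, gamma-zeta, alpha-zeta, delta-eta; total weight 1+1+3+3+7+11+13+15 = 54.

54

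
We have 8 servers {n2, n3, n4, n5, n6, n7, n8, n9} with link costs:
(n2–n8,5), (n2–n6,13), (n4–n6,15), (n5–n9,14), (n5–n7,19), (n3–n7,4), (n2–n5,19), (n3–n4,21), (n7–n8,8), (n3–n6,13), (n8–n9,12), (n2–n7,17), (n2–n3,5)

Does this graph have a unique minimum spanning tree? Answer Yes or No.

No

Kruskal's algorithm — process edges by increasing weight (ties by edge label):
n3–n7 (4): add — endpoints in different components.
n2–n3 (5): add — endpoints in different components.
n2–n8 (5): add — endpoints in different components.
n7–n8 (8): skip — n8 and n7 already connected.
n8–n9 (12): add — endpoints in different components.
n2–n6 (13): add — endpoints in different components.
n3–n6 (13): skip — n6 and n3 already connected.
n5–n9 (14): add — endpoints in different components.
n4–n6 (15): add — endpoints in different components.
Non-tree edge n3–n6 has weight 13, equal to the heaviest edge on its tree cycle — swapping gives another MST of the same weight. Not unique.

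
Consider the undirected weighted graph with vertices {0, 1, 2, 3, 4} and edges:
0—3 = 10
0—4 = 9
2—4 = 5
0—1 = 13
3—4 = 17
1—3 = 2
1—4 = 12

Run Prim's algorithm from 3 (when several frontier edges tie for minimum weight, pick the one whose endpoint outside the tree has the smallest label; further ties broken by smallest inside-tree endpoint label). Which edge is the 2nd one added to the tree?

0-3

Grow the tree from 3 using Prim:
Step 1: cheapest edge leaving the tree is 1—3 (2); add 1.
Step 2: cheapest edge leaving the tree is 0—3 (10); add 0.
Step 3: cheapest edge leaving the tree is 0—4 (9); add 4.
Step 4: cheapest edge leaving the tree is 2—4 (5); add 2.
The 2nd edge added is 0—3.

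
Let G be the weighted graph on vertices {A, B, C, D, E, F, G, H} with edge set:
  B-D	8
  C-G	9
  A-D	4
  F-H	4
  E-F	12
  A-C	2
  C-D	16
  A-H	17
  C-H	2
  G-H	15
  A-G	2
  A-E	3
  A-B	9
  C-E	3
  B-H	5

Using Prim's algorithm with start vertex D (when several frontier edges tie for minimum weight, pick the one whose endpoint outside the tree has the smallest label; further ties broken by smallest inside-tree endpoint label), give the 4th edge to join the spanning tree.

C-H

Prim, starting at D.
Step 1: cheapest edge leaving the tree is A-D (4); add A.
Step 2: cheapest edge leaving the tree is A-C (2); add C.
Step 3: cheapest edge leaving the tree is A-G (2); add G.
Step 4: cheapest edge leaving the tree is C-H (2); add H.
Step 5: cheapest edge leaving the tree is A-E (3); add E.
Step 6: cheapest edge leaving the tree is F-H (4); add F.
Step 7: cheapest edge leaving the tree is B-H (5); add B.
The 4th edge added is C-H.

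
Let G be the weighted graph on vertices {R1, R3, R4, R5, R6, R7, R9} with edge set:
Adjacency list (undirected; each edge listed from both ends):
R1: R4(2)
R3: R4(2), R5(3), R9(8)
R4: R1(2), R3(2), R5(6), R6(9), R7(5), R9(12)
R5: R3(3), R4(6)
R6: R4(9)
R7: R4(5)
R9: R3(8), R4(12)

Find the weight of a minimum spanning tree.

Grow the tree from R7 using Prim:
Step 1: cheapest edge leaving the tree is R4-R7 (5); add R4.
Step 2: cheapest edge leaving the tree is R1-R4 (2); add R1.
Step 3: cheapest edge leaving the tree is R3-R4 (2); add R3.
Step 4: cheapest edge leaving the tree is R3-R5 (3); add R5.
Step 5: cheapest edge leaving the tree is R3-R9 (8); add R9.
Step 6: cheapest edge leaving the tree is R4-R6 (9); add R6.
MST edges: R4-R7, R1-R4, R3-R4, R3-R5, R3-R9, R4-R6; total weight 5+2+2+3+8+9 = 29.

29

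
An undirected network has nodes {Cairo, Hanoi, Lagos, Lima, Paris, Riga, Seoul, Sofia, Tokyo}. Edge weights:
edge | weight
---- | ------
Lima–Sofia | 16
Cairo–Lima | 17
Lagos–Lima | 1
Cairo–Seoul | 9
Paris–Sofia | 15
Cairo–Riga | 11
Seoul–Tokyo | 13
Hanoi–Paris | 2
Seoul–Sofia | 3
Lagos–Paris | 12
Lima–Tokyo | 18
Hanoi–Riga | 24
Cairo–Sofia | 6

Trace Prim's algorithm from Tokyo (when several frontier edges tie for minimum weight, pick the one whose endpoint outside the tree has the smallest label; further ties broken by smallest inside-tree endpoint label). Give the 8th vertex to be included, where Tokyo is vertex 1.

Prim, starting at Tokyo.
Step 1: cheapest edge leaving the tree is Seoul–Tokyo (13); add Seoul.
Step 2: cheapest edge leaving the tree is Seoul–Sofia (3); add Sofia.
Step 3: cheapest edge leaving the tree is Cairo–Sofia (6); add Cairo.
Step 4: cheapest edge leaving the tree is Cairo–Riga (11); add Riga.
Step 5: cheapest edge leaving the tree is Paris–Sofia (15); add Paris.
Step 6: cheapest edge leaving the tree is Hanoi–Paris (2); add Hanoi.
Step 7: cheapest edge leaving the tree is Lagos–Paris (12); add Lagos.
Step 8: cheapest edge leaving the tree is Lagos–Lima (1); add Lima.
Vertex order: Tokyo, Seoul, Sofia, Cairo, Riga, Paris, Hanoi, Lagos, Lima. The 8th vertex is Lagos.

Lagos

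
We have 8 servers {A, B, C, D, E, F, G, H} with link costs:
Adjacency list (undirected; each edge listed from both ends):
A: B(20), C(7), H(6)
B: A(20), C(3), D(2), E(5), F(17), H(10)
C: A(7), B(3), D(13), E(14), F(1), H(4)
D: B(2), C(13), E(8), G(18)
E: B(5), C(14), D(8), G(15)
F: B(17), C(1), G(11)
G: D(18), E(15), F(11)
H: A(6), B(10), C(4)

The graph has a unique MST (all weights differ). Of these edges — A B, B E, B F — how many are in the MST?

Sort edges by weight, then run Kruskal:
C F (1): add — endpoints in different components.
B D (2): add — endpoints in different components.
B C (3): add — endpoints in different components.
C H (4): add — endpoints in different components.
B E (5): add — endpoints in different components.
A H (6): add — endpoints in different components.
A C (7): skip — A and C already connected.
D E (8): skip — D and E already connected.
B H (10): skip — B and H already connected.
F G (11): add — endpoints in different components.
MST edge set: {C F, B D, B C, C H, B E, A H, F G}.
Of the listed edges, {B E} are in the MST → 1.

1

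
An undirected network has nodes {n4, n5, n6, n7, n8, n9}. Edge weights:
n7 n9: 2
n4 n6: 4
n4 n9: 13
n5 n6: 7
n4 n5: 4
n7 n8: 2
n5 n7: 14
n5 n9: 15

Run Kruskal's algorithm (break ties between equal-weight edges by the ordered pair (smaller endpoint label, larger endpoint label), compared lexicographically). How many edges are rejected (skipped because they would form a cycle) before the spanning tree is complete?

1

Kruskal's algorithm — process edges by increasing weight (ties by edge label):
n7 n8 (2): add. Components now {n9} {n4} {n7,n8} {n5} {n6}
n7 n9 (2): add. Components now {n7,n8,n9} {n4} {n5} {n6}
n4 n5 (4): add. Components now {n7,n8,n9} {n4,n5} {n6}
n4 n6 (4): add. Components now {n7,n8,n9} {n4,n5,n6}
n5 n6 (7): skip — n5 and n6 already connected.
n4 n9 (13): add. Components now {n4,n5,n6,n7,n8,n9}
Edges rejected before the tree was complete: 1.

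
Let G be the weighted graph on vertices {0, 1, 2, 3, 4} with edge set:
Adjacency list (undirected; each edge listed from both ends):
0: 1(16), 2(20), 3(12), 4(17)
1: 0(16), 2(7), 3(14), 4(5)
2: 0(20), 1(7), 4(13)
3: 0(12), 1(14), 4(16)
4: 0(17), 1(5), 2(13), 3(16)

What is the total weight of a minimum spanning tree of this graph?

38

Kruskal: consider edges lightest-first.
1-4 (5): add — endpoints in different components.
1-2 (7): add — endpoints in different components.
0-3 (12): add — endpoints in different components.
2-4 (13): skip — 2 and 4 already connected.
1-3 (14): add — endpoints in different components.
MST edges: 1-4, 1-2, 0-3, 1-3; total weight 5+7+12+14 = 38.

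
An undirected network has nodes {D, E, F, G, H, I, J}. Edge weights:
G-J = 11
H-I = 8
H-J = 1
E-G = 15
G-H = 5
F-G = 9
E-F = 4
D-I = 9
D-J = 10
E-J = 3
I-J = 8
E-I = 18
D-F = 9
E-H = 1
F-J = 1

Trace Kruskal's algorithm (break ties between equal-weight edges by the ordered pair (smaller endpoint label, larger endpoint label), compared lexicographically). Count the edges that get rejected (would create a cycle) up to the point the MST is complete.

3

Kruskal's algorithm — process edges by increasing weight (ties by edge label):
E-H (1): add — endpoints in different components.
F-J (1): add — endpoints in different components.
H-J (1): add — endpoints in different components.
E-J (3): skip — E and J already connected.
E-F (4): skip — E and F already connected.
G-H (5): add — endpoints in different components.
H-I (8): add — endpoints in different components.
I-J (8): skip — I and J already connected.
D-F (9): add — endpoints in different components.
Edges rejected before the tree was complete: 3.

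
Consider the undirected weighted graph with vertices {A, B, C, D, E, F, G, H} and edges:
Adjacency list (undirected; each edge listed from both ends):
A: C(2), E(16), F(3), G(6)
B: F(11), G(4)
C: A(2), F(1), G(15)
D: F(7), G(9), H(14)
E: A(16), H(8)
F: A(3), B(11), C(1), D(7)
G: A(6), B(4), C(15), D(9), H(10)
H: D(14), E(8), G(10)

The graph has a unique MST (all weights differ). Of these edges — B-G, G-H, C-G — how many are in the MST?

2

Sort edges by weight, then run Kruskal:
C-F (1): add — endpoints in different components.
A-C (2): add — endpoints in different components.
A-F (3): skip — A and F already connected.
B-G (4): add — endpoints in different components.
A-G (6): add — endpoints in different components.
D-F (7): add — endpoints in different components.
E-H (8): add — endpoints in different components.
D-G (9): skip — D and G already connected.
G-H (10): add — endpoints in different components.
MST edge set: {C-F, A-C, B-G, A-G, D-F, E-H, G-H}.
Of the listed edges, {B-G, G-H} are in the MST → 2.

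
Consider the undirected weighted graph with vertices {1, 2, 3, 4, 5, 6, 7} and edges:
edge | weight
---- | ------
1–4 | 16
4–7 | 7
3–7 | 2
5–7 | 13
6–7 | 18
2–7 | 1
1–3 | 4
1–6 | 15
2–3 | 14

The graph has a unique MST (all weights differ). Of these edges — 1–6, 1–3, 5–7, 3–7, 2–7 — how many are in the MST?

5

Kruskal's algorithm — process edges by increasing weight (ties by edge label):
2–7 (1): add — endpoints in different components.
3–7 (2): add — endpoints in different components.
1–3 (4): add — endpoints in different components.
4–7 (7): add — endpoints in different components.
5–7 (13): add — endpoints in different components.
2–3 (14): skip — 2 and 3 already connected.
1–6 (15): add — endpoints in different components.
MST edge set: {2–7, 3–7, 1–3, 4–7, 5–7, 1–6}.
Of the listed edges, {1–6, 1–3, 5–7, 3–7, 2–7} are in the MST → 5.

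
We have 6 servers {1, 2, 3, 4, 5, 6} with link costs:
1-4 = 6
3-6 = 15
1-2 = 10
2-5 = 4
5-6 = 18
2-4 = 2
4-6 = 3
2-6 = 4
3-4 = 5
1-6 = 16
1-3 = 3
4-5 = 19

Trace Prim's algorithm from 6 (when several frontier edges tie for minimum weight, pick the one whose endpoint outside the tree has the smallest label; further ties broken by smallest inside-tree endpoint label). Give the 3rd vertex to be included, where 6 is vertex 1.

2

Prim, starting at 6.
Step 1: cheapest edge leaving the tree is 4-6 (3); add 4.
Step 2: cheapest edge leaving the tree is 2-4 (2); add 2.
Step 3: cheapest edge leaving the tree is 2-5 (4); add 5.
Step 4: cheapest edge leaving the tree is 3-4 (5); add 3.
Step 5: cheapest edge leaving the tree is 1-3 (3); add 1.
Vertex order: 6, 4, 2, 5, 3, 1. The 3rd vertex is 2.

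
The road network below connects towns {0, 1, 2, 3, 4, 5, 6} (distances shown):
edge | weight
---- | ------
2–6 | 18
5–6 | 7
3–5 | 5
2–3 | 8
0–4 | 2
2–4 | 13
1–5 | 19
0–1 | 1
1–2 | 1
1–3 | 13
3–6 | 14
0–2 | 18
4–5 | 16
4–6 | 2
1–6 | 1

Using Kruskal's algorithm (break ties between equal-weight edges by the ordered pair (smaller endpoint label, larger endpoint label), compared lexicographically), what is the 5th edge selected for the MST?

Sort edges by weight, then run Kruskal:
0–1 (1): add — endpoints in different components.
1–2 (1): add — endpoints in different components.
1–6 (1): add — endpoints in different components.
0–4 (2): add — endpoints in different components.
4–6 (2): skip — 4 and 6 already connected.
3–5 (5): add — endpoints in different components.
5–6 (7): add — endpoints in different components.
The 5th edge added is 3–5.

3-5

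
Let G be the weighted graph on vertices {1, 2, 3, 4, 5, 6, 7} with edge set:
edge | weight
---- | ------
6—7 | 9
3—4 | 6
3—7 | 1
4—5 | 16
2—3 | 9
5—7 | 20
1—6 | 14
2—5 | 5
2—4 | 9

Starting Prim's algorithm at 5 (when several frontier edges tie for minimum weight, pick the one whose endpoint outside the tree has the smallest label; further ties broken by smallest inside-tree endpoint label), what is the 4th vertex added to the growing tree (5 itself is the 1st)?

Prim's algorithm from 5:
Step 1: cheapest edge leaving the tree is 2—5 (5); add 2.
Step 2: cheapest edge leaving the tree is 2—3 (9); add 3.
Step 3: cheapest edge leaving the tree is 3—7 (1); add 7.
Step 4: cheapest edge leaving the tree is 3—4 (6); add 4.
Step 5: cheapest edge leaving the tree is 6—7 (9); add 6.
Step 6: cheapest edge leaving the tree is 1—6 (14); add 1.
Vertex order: 5, 2, 3, 7, 4, 6, 1. The 4th vertex is 7.

7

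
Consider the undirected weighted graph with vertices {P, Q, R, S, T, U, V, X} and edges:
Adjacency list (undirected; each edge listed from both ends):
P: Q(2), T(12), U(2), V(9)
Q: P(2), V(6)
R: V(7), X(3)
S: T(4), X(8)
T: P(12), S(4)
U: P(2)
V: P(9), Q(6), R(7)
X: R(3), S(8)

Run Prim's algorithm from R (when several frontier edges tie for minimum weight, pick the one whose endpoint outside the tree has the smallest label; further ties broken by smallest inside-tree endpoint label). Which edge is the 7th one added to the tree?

S-T

Prim's algorithm from R:
Step 1: frontier [R X 3, R V 7] → take R X (3); add X.
Step 2: frontier [R V 7, S X 8] → take R V (7); add V.
Step 3: frontier [Q V 6, P V 9, S X 8] → take Q V (6); add Q.
Step 4: frontier [P Q 2, P V 9, S X 8] → take P Q (2); add P.
Step 5: frontier [P U 2, P T 12, S X 8] → take P U (2); add U.
Step 6: frontier [P T 12, S X 8] → take S X (8); add S.
Step 7: frontier [P T 12, S T 4] → take S T (4); add T.
The 7th edge added is S T.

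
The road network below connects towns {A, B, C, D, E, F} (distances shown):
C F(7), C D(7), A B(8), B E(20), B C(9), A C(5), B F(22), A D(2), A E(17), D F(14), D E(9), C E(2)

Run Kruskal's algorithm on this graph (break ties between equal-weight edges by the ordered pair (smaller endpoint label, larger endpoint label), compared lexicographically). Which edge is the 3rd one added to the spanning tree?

Kruskal: consider edges lightest-first.
A D (2): add. Components now {A,D} {B} {C} {E} {F}
C E (2): add. Components now {A,D} {B} {C,E} {F}
A C (5): add. Components now {A,C,D,E} {B} {F}
C D (7): skip — C and D already connected.
C F (7): add. Components now {A,C,D,E,F} {B}
A B (8): add. Components now {A,B,C,D,E,F}
The 3rd edge added is A C.

A-C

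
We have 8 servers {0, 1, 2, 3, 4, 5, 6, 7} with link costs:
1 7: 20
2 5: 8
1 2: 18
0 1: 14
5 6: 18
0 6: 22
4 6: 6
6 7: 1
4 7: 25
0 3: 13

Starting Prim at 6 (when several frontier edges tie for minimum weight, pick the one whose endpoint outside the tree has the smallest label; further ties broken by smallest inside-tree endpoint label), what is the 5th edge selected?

1-2

Prim's algorithm from 6:
Step 1: cheapest edge leaving the tree is 6 7 (1); add 7.
Step 2: cheapest edge leaving the tree is 4 6 (6); add 4.
Step 3: cheapest edge leaving the tree is 5 6 (18); add 5.
Step 4: cheapest edge leaving the tree is 2 5 (8); add 2.
Step 5: cheapest edge leaving the tree is 1 2 (18); add 1.
Step 6: cheapest edge leaving the tree is 0 1 (14); add 0.
Step 7: cheapest edge leaving the tree is 0 3 (13); add 3.
The 5th edge added is 1 2.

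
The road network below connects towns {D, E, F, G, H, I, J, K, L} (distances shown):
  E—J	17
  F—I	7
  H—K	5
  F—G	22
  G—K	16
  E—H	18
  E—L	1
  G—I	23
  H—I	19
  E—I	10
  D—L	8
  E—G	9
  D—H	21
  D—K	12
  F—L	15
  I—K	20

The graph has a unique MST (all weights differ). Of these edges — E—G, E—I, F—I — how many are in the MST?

3

Sort edges by weight, then run Kruskal:
E—L (1): add — endpoints in different components.
H—K (5): add — endpoints in different components.
F—I (7): add — endpoints in different components.
D—L (8): add — endpoints in different components.
E—G (9): add — endpoints in different components.
E—I (10): add — endpoints in different components.
D—K (12): add — endpoints in different components.
F—L (15): skip — F and L already connected.
G—K (16): skip — G and K already connected.
E—J (17): add — endpoints in different components.
MST edge set: {E—L, H—K, F—I, D—L, E—G, E—I, D—K, E—J}.
Of the listed edges, {E—G, E—I, F—I} are in the MST → 3.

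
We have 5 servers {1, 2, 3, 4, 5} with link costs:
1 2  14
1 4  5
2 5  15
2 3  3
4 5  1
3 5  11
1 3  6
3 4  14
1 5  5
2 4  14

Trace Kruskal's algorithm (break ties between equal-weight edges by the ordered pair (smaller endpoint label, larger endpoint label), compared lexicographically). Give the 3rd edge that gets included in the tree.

1-4

Kruskal: consider edges lightest-first.
4 5 (1): add. Components now {1} {2} {3} {4,5}
2 3 (3): add. Components now {1} {2,3} {4,5}
1 4 (5): add. Components now {1,4,5} {2,3}
1 5 (5): skip — 1 and 5 already connected.
1 3 (6): add. Components now {1,2,3,4,5}
The 3rd edge added is 1 4.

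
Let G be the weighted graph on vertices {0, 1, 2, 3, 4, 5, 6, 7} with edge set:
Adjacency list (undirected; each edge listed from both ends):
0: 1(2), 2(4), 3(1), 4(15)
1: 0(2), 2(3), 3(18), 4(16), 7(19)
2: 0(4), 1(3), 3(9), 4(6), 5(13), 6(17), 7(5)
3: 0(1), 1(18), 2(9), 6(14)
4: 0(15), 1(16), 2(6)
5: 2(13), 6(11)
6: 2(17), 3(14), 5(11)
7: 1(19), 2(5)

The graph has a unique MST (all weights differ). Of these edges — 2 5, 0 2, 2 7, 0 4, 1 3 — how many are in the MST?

Kruskal: consider edges lightest-first.
0 3 (1): add — endpoints in different components.
0 1 (2): add — endpoints in different components.
1 2 (3): add — endpoints in different components.
0 2 (4): skip — 0 and 2 already connected.
2 7 (5): add — endpoints in different components.
2 4 (6): add — endpoints in different components.
2 3 (9): skip — 2 and 3 already connected.
5 6 (11): add — endpoints in different components.
2 5 (13): add — endpoints in different components.
MST edge set: {0 3, 0 1, 1 2, 2 7, 2 4, 5 6, 2 5}.
Of the listed edges, {2 5, 2 7} are in the MST → 2.

2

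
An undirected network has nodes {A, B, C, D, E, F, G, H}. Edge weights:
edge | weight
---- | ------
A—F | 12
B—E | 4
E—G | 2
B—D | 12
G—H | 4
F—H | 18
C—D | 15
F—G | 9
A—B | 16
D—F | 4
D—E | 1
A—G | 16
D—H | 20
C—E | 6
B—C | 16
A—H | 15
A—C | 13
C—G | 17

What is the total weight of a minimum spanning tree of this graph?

Kruskal: consider edges lightest-first.
D—E (1): add — endpoints in different components.
E—G (2): add — endpoints in different components.
B—E (4): add — endpoints in different components.
D—F (4): add — endpoints in different components.
G—H (4): add — endpoints in different components.
C—E (6): add — endpoints in different components.
F—G (9): skip — F and G already connected.
A—F (12): add — endpoints in different components.
MST edges: D—E, E—G, B—E, D—F, G—H, C—E, A—F; total weight 1+2+4+4+4+6+12 = 33.

33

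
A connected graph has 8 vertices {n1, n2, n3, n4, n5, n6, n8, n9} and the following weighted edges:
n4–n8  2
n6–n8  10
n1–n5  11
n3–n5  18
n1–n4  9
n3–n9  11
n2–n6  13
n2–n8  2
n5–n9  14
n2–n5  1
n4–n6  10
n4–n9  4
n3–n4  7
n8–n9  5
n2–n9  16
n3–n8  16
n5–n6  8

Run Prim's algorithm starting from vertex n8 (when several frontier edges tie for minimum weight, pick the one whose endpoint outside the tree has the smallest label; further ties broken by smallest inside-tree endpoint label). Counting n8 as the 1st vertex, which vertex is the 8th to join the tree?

Prim's algorithm from n8:
Step 1: cheapest edge leaving the tree is n2–n8 (2); add n2.
Step 2: cheapest edge leaving the tree is n2–n5 (1); add n5.
Step 3: cheapest edge leaving the tree is n4–n8 (2); add n4.
Step 4: cheapest edge leaving the tree is n4–n9 (4); add n9.
Step 5: cheapest edge leaving the tree is n3–n4 (7); add n3.
Step 6: cheapest edge leaving the tree is n5–n6 (8); add n6.
Step 7: cheapest edge leaving the tree is n1–n4 (9); add n1.
Vertex order: n8, n2, n5, n4, n9, n3, n6, n1. The 8th vertex is n1.

n1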